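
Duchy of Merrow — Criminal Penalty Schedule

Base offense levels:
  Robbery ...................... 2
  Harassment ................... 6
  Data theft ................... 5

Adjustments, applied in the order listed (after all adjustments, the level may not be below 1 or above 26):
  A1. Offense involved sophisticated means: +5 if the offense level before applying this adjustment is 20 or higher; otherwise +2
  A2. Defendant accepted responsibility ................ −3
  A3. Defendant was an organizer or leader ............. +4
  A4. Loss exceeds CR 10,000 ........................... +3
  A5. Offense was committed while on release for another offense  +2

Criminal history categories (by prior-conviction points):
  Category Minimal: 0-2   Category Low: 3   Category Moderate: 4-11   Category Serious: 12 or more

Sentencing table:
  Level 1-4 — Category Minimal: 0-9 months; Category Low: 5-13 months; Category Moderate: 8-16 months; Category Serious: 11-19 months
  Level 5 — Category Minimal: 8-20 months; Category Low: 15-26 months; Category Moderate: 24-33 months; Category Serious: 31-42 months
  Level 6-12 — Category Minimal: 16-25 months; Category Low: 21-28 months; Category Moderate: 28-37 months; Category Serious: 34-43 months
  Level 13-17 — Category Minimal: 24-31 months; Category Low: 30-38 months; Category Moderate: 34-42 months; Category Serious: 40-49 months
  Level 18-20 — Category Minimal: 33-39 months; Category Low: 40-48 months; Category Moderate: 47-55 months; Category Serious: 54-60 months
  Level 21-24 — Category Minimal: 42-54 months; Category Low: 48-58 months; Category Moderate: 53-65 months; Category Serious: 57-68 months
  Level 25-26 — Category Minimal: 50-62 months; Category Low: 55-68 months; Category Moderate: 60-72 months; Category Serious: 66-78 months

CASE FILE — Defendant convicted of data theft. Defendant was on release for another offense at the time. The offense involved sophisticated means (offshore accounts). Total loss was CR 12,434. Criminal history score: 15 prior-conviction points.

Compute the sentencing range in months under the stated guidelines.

Base offense level for data theft: 5.
A1 applies (level before this adjustment is 5 < 20, so +2): 5 + 2 = 7.
A2 does not apply.
A4 applies: 7 + 3 = 10.
A5 applies: 10 + 2 = 12.
Final offense level: 12.
Criminal history: 15 prior points → Category Serious (12+).
Level 12 falls in the 6-12 band.
Grid: Level 6-12 × Category Serious = 34-43 months.

34-43 months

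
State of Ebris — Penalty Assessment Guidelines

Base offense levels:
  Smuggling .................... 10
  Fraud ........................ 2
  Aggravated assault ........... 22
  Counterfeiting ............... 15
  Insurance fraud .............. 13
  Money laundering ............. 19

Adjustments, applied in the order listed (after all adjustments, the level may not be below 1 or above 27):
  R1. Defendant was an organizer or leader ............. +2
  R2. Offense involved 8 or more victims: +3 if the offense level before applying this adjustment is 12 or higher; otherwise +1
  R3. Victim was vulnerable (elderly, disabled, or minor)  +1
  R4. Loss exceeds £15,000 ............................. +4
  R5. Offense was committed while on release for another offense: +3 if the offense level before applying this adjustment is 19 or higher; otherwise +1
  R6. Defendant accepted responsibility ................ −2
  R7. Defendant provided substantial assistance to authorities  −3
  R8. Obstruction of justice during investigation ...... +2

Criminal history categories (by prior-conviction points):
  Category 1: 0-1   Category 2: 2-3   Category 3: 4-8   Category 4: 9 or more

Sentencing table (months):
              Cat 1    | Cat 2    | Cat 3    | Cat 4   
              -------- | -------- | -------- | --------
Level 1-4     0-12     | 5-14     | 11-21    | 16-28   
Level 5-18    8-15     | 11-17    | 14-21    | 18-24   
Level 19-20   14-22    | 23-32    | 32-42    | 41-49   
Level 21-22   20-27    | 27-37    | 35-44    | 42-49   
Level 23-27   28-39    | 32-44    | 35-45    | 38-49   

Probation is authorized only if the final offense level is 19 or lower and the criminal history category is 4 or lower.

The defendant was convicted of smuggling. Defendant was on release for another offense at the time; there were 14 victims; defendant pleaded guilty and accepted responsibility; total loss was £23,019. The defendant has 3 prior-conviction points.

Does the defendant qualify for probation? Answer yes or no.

Yes

Base offense level for smuggling: 10.
R1 does not apply.
R2 applies (level before this adjustment is 10 < 12, so +1): 10 + 1 = 11.
R4 applies: 11 + 4 = 15.
R5 applies (level before this adjustment is 15 < 19, so +1): 15 + 1 = 16.
R6 applies: 16 − 2 = 14.
Final offense level: 14.
Criminal history: 3 prior points → Category 2 (2-3).
Level 14 falls in the 5-18 band.
Grid: Level 5-18 × Category 2 = 11-17 months.
Probation check: level 14 ≤ 19 and category 2 ≤ 4 → eligible.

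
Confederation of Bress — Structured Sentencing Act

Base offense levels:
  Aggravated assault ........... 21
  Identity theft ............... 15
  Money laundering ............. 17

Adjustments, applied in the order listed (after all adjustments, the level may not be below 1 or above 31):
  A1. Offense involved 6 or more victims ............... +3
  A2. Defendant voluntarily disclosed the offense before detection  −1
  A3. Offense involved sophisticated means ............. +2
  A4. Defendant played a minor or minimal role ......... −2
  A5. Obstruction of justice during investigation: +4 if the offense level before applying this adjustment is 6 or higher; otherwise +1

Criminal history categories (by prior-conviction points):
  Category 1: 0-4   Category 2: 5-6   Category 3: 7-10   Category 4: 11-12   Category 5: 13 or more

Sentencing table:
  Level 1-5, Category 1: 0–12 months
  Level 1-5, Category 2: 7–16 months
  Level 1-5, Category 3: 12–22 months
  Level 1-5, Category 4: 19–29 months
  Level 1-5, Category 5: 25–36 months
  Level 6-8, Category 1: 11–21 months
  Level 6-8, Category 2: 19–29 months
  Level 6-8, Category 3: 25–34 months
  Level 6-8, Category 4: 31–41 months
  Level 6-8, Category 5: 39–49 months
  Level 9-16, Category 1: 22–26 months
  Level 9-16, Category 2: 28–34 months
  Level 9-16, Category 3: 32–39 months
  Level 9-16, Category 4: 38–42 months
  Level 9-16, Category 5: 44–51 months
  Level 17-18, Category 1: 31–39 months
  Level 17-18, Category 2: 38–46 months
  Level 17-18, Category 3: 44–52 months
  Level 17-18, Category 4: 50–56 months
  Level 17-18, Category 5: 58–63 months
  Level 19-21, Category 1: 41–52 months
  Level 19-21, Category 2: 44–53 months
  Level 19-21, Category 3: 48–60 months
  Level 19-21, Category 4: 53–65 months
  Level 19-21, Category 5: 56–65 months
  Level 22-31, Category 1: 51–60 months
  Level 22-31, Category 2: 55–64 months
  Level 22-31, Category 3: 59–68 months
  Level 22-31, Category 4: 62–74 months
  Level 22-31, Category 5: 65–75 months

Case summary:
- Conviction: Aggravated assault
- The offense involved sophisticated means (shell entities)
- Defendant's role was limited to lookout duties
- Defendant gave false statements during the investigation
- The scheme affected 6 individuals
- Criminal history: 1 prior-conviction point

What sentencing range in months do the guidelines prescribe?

51-60 months

Base offense level for aggravated assault: 21.
A1 applies: 21 + 3 = 24.
A3 applies: 24 + 2 = 26.
A4 applies: 26 − 2 = 24.
A5 applies (level before this adjustment is 24 ≥ 6, so +4): 24 + 4 = 28.
Final offense level: 28.
Criminal history: 1 prior point → Category 1 (0-4).
Level 28 falls in the 22-31 band.
Grid: Level 22-31 × Category 1 = 51-60 months.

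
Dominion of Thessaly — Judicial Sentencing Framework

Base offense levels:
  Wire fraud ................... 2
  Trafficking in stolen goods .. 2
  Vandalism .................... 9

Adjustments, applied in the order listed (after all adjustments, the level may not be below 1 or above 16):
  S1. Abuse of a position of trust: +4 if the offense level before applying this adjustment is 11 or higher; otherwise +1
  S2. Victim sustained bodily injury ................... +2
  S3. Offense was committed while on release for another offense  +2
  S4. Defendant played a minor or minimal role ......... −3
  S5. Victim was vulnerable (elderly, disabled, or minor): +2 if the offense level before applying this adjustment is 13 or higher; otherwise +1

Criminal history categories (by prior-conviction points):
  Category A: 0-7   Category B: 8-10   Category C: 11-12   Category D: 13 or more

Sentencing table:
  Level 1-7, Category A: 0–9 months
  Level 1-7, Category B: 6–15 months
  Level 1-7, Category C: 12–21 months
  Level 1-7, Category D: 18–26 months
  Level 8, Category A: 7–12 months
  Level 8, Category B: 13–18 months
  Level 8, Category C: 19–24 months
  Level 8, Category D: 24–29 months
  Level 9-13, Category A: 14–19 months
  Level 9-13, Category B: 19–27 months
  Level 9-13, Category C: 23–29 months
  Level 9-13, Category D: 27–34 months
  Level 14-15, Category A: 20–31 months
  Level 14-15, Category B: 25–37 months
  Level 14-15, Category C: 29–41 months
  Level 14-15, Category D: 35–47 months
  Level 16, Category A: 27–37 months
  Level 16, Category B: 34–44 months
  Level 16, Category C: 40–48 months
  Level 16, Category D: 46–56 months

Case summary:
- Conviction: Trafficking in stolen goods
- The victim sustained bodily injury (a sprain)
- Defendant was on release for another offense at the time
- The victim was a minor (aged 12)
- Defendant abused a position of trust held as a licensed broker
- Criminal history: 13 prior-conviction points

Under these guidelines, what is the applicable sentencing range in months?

24-29 months

Base offense level for trafficking in stolen goods: 2.
S1 applies (level before this adjustment is 2 < 11, so +1): 2 + 1 = 3.
S2 applies: 3 + 2 = 5.
S3 applies: 5 + 2 = 7.
S5 applies (level before this adjustment is 7 < 13, so +1): 7 + 1 = 8.
Final offense level: 8.
Criminal history: 13 prior points → Category D (13+).
Level 8 falls in the 8 band.
Grid: Level 8 × Category D = 24-29 months.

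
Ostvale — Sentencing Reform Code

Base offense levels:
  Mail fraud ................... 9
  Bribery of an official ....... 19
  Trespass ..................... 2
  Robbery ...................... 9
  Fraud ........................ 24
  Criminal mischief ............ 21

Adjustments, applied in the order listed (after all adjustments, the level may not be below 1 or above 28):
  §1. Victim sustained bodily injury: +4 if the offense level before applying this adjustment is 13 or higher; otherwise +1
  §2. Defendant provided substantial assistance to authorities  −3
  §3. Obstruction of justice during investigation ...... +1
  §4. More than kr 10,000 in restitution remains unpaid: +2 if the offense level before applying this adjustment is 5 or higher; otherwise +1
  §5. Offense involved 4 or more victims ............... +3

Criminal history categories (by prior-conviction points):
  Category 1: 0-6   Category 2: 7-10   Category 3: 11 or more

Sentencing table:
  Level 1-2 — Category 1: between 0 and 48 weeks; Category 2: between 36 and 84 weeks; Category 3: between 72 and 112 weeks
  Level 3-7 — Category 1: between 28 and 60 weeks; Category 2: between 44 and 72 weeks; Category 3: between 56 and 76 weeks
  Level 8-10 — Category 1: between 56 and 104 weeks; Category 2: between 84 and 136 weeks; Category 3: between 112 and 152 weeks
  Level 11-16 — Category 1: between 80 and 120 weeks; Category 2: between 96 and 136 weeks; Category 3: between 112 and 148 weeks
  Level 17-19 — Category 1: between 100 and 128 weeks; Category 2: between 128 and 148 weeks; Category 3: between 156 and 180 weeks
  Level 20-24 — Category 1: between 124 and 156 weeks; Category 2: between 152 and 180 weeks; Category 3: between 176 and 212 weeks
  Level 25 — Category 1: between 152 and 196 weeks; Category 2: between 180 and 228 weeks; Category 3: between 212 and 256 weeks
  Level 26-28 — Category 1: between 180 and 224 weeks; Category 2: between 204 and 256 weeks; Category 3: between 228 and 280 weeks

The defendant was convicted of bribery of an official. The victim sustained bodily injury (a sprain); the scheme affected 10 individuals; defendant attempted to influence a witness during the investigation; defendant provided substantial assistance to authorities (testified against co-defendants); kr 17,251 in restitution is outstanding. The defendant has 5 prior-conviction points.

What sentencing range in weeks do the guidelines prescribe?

Base offense level for bribery of an official: 19.
§1 applies (level before this adjustment is 19 ≥ 13, so +4): 19 + 4 = 23.
§2 applies: 23 − 3 = 20.
§3 applies: 20 + 1 = 21.
§4 applies (level before this adjustment is 21 ≥ 5, so +2): 21 + 2 = 23.
§5 applies: 23 + 3 = 26.
Final offense level: 26.
Criminal history: 5 prior points → Category 1 (0-6).
Level 26 falls in the 26-28 band.
Grid: Level 26-28 × Category 1 = 180-224 weeks.

180-224 weeks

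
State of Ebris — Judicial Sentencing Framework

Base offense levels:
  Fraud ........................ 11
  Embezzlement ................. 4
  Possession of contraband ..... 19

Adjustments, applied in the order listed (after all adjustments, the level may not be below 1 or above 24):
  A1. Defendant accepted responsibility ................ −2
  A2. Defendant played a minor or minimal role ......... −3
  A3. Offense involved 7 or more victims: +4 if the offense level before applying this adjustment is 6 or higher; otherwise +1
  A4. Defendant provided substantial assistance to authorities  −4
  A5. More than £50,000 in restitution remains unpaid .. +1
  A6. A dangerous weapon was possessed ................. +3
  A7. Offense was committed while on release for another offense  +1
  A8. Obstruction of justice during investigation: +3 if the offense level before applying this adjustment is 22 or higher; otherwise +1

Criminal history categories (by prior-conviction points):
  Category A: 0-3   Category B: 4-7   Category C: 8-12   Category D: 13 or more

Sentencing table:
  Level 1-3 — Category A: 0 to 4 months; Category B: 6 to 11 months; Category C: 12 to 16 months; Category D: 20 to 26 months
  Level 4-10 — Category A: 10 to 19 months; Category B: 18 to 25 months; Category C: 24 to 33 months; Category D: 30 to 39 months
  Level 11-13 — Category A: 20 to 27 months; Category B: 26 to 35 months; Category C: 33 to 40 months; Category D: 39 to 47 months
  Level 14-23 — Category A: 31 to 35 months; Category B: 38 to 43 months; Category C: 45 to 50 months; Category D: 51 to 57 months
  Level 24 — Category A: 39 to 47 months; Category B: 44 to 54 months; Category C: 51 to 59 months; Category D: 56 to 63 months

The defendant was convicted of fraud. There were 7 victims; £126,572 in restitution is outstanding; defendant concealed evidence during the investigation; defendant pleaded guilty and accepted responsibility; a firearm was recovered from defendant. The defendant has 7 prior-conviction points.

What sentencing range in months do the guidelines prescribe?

38-43 months

Base offense level for fraud: 11.
A1 applies: 11 − 2 = 9.
A2 does not apply.
A3 applies (level before this adjustment is 9 ≥ 6, so +4): 9 + 4 = 13.
A4 does not apply.
A5 applies: 13 + 1 = 14.
A6 applies: 14 + 3 = 17.
A7 does not apply.
A8 applies (level before this adjustment is 17 < 22, so +1): 17 + 1 = 18.
Final offense level: 18.
Criminal history: 7 prior points → Category B (4-7).
Level 18 falls in the 14-23 band.
Grid: Level 14-23 × Category B = 38-43 months.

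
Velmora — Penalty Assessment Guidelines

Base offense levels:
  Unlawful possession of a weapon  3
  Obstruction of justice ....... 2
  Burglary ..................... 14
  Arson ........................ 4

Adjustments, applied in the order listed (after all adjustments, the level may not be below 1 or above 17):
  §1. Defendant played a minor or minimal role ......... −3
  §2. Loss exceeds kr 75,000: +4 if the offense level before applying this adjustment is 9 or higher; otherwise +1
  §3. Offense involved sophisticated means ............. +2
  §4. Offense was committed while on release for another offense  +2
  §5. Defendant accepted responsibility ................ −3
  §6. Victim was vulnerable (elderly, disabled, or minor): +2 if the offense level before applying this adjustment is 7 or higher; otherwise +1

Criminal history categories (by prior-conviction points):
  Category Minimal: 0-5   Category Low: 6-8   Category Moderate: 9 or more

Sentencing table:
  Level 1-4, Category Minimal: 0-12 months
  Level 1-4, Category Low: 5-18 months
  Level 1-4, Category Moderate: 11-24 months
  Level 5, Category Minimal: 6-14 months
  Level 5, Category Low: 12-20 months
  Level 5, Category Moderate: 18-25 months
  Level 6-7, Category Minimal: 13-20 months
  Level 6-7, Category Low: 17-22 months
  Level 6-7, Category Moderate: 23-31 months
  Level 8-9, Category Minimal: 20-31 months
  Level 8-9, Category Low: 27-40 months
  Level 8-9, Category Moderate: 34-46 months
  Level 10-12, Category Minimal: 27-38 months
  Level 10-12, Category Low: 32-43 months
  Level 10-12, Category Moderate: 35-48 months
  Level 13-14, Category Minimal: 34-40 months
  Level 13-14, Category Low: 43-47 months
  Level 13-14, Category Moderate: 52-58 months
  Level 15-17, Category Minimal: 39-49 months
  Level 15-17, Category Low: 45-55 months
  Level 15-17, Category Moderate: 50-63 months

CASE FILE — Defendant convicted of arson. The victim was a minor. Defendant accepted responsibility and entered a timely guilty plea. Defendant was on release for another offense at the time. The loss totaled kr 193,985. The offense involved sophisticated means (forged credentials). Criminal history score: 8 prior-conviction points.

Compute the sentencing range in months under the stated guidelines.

17-22 months

Base offense level for arson: 4.
§2 applies (level before this adjustment is 4 < 9, so +1): 4 + 1 = 5.
§3 applies: 5 + 2 = 7.
§4 applies: 7 + 2 = 9.
§5 applies: 9 − 3 = 6.
§6 applies (level before this adjustment is 6 < 7, so +1): 6 + 1 = 7.
Final offense level: 7.
Criminal history: 8 prior points → Category Low (6-8).
Level 7 falls in the 6-7 band.
Grid: Level 6-7 × Category Low = 17-22 months.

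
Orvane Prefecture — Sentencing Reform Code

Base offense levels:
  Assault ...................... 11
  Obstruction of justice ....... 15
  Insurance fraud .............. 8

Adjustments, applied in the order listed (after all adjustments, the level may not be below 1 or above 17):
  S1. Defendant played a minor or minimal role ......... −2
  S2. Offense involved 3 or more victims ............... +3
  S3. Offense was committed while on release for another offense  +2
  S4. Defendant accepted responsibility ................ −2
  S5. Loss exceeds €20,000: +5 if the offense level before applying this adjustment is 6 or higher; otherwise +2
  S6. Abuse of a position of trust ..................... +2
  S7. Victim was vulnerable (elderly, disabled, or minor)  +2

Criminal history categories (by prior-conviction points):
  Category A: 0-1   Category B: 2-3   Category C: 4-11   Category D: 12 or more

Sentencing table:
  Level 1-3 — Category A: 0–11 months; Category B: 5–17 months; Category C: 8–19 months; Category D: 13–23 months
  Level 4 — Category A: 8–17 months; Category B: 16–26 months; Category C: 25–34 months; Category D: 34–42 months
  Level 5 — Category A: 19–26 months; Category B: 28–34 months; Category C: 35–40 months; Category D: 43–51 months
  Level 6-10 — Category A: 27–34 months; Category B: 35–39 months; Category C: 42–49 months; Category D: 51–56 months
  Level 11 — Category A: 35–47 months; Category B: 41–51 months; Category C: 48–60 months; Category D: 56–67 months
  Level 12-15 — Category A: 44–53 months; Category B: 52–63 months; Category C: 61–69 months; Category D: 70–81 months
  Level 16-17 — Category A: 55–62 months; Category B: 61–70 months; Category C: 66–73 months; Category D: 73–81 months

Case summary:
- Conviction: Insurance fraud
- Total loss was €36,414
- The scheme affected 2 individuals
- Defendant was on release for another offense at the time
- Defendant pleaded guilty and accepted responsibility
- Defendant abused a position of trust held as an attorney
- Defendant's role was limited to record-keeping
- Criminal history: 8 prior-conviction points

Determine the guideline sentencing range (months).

61-69 months

Base offense level for insurance fraud: 8.
S1 applies: 8 − 2 = 6.
S3 applies: 6 + 2 = 8.
S4 applies: 8 − 2 = 6.
S5 applies (level before this adjustment is 6 ≥ 6, so +5): 6 + 5 = 11.
S6 applies: 11 + 2 = 13.
Final offense level: 13.
Criminal history: 8 prior points → Category C (4-11).
Level 13 falls in the 12-15 band.
Grid: Level 12-15 × Category C = 61-69 months.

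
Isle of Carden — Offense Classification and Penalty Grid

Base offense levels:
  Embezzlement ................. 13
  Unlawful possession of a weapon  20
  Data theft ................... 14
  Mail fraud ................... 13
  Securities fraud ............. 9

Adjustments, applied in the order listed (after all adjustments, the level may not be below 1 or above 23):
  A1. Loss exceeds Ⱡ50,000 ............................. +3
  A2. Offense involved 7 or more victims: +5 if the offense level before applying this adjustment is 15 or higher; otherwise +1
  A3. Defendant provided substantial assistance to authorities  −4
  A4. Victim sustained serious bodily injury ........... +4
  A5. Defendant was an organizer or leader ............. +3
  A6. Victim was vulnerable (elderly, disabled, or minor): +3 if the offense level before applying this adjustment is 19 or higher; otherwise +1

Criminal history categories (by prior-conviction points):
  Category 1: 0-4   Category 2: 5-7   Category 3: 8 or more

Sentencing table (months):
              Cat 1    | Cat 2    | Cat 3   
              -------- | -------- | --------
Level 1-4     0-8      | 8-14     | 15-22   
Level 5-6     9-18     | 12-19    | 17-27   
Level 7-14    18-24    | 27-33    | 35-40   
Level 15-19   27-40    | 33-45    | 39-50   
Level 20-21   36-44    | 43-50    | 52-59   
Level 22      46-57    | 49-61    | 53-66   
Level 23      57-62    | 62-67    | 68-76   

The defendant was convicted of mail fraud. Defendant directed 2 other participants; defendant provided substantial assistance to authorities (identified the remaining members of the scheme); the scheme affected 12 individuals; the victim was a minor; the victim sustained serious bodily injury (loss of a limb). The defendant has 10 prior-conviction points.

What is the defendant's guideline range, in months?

39-50 months

Base offense level for mail fraud: 13.
A1 does not apply.
A2 applies (level before this adjustment is 13 < 15, so +1): 13 + 1 = 14.
A3 applies: 14 − 4 = 10.
A4 applies: 10 + 4 = 14.
A5 applies: 14 + 3 = 17.
A6 applies (level before this adjustment is 17 < 19, so +1): 17 + 1 = 18.
Final offense level: 18.
Criminal history: 10 prior points → Category 3 (8+).
Level 18 falls in the 15-19 band.
Grid: Level 15-19 × Category 3 = 39-50 months.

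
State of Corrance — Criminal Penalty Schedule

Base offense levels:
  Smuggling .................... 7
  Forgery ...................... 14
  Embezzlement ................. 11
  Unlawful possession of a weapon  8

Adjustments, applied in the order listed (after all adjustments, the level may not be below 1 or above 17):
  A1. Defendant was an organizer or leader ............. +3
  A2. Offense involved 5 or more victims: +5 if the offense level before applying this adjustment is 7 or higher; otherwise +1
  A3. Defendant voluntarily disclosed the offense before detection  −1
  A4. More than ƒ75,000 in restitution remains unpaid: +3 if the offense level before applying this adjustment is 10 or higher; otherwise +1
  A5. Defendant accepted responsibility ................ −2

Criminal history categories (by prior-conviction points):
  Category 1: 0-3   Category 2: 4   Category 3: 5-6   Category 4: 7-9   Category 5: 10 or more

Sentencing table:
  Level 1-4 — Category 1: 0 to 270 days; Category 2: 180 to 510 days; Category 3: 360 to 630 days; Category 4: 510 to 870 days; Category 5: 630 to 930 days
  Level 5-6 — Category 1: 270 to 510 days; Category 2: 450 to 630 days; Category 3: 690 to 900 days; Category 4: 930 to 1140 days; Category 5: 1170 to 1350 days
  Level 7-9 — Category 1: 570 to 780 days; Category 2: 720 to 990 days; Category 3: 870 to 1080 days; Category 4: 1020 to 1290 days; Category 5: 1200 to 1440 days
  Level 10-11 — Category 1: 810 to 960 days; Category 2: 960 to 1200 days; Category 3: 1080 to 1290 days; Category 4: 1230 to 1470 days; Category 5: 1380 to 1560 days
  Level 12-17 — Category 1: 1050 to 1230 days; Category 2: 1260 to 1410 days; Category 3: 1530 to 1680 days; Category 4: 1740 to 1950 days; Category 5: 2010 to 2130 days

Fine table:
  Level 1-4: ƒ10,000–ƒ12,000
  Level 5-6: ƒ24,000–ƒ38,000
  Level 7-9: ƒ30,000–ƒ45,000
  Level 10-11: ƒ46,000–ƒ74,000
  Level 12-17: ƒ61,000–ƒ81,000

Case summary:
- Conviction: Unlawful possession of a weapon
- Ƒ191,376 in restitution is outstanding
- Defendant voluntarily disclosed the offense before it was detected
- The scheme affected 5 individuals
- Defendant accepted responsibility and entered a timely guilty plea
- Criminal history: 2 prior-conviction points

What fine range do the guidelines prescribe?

Base offense level for unlawful possession of a weapon: 8.
A1 does not apply.
A2 applies (level before this adjustment is 8 ≥ 7, so +5): 8 + 5 = 13.
A3 applies: 13 − 1 = 12.
A4 applies (level before this adjustment is 12 ≥ 10, so +3): 12 + 3 = 15.
A5 applies: 15 − 2 = 13.
Final offense level: 13.
Level 13 falls in the 12-17 band.
Fine table: Level 12-17 → ƒ61,000–ƒ81,000.

ƒ61,000–ƒ81,000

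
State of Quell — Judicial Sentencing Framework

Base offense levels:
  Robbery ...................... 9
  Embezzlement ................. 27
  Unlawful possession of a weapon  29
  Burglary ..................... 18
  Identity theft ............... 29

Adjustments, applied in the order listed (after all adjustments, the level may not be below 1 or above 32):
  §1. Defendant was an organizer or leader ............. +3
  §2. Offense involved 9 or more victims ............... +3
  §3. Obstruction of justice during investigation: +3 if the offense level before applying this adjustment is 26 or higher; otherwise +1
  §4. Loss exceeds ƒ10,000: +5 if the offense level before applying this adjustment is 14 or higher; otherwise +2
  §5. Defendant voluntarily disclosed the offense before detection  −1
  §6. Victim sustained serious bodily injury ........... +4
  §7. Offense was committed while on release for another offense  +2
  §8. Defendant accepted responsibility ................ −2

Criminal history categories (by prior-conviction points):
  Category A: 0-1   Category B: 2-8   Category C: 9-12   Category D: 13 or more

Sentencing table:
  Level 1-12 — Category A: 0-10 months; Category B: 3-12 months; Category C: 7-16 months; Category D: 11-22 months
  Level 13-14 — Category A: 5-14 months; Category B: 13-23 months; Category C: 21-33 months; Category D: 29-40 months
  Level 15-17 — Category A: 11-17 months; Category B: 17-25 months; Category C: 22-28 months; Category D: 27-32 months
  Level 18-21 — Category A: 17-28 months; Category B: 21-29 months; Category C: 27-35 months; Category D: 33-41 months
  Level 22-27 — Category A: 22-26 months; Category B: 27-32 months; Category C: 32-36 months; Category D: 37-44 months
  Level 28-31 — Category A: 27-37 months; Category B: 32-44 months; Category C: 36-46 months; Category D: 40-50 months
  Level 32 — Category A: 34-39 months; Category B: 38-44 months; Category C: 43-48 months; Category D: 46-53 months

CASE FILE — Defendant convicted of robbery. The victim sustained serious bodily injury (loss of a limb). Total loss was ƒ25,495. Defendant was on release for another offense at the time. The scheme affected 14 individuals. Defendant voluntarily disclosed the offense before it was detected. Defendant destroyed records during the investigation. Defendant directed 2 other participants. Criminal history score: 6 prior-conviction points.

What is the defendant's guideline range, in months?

Base offense level for robbery: 9.
§1 applies: 9 + 3 = 12.
§2 applies: 12 + 3 = 15.
§3 applies (level before this adjustment is 15 < 26, so +1): 15 + 1 = 16.
§4 applies (level before this adjustment is 16 ≥ 14, so +5): 16 + 5 = 21.
§5 applies: 21 − 1 = 20.
§6 applies: 20 + 4 = 24.
§7 applies: 24 + 2 = 26.
Final offense level: 26.
Criminal history: 6 prior points → Category B (2-8).
Level 26 falls in the 22-27 band.
Grid: Level 22-27 × Category B = 27-32 months.

27-32 months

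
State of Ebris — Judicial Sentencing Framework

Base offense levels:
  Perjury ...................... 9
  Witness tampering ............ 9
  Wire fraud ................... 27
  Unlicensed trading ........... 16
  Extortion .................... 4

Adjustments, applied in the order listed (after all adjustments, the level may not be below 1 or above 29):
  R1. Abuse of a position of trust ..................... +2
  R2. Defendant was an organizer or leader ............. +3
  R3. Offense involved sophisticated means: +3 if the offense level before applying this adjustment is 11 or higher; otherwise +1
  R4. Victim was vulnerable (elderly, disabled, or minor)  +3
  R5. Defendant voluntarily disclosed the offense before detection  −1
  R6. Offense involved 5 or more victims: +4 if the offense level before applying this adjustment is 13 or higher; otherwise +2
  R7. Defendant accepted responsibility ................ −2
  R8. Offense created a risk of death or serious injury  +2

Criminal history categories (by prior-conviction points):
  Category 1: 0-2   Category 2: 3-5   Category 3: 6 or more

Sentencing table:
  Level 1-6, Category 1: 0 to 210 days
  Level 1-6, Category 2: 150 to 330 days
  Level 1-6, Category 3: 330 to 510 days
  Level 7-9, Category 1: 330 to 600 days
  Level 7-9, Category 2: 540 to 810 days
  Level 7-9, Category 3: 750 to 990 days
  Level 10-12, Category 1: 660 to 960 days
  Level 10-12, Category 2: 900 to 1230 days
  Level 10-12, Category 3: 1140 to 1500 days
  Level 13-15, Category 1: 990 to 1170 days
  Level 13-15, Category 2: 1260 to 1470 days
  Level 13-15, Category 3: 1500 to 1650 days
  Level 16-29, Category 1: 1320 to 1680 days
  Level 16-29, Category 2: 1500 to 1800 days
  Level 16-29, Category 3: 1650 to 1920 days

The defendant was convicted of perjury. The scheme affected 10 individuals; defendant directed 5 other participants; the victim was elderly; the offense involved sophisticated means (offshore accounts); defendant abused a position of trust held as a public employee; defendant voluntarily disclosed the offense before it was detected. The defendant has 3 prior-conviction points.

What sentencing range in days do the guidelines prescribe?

Base offense level for perjury: 9.
R1 applies: 9 + 2 = 11.
R2 applies: 11 + 3 = 14.
R3 applies (level before this adjustment is 14 ≥ 11, so +3): 14 + 3 = 17.
R4 applies: 17 + 3 = 20.
R5 applies: 20 − 1 = 19.
R6 applies (level before this adjustment is 19 ≥ 13, so +4): 19 + 4 = 23.
Final offense level: 23.
Criminal history: 3 prior points → Category 2 (3-5).
Level 23 falls in the 16-29 band.
Grid: Level 16-29 × Category 2 = 1500-1800 days.

1500-1800 days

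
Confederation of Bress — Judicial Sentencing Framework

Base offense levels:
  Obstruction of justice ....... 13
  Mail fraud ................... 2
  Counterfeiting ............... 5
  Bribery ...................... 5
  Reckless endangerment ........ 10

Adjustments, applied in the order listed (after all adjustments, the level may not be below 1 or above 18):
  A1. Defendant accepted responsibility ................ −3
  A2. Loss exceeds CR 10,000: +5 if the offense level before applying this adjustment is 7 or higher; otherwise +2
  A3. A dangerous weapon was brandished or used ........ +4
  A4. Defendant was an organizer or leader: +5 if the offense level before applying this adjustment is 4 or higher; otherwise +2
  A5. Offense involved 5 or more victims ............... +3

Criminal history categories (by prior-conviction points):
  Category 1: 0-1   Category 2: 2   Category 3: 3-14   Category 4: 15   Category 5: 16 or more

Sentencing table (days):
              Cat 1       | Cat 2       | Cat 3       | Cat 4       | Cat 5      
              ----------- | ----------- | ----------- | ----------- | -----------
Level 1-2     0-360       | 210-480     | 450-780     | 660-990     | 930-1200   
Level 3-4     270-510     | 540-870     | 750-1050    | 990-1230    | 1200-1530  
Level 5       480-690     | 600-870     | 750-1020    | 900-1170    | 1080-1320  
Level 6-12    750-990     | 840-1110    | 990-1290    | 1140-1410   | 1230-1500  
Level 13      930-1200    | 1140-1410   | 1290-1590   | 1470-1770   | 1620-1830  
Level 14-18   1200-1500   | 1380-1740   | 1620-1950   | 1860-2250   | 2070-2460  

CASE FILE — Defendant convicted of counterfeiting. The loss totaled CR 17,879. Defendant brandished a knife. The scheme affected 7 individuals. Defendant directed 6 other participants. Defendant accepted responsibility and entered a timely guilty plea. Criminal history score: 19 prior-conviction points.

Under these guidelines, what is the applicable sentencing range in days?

2070-2460 days

Base offense level for counterfeiting: 5.
A1 applies: 5 − 3 = 2.
A2 applies (level before this adjustment is 2 < 7, so +2): 2 + 2 = 4.
A3 applies: 4 + 4 = 8.
A4 applies (level before this adjustment is 8 ≥ 4, so +5): 8 + 5 = 13.
A5 applies: 13 + 3 = 16.
Final offense level: 16.
Criminal history: 19 prior points → Category 5 (16+).
Level 16 falls in the 14-18 band.
Grid: Level 14-18 × Category 5 = 2070-2460 days.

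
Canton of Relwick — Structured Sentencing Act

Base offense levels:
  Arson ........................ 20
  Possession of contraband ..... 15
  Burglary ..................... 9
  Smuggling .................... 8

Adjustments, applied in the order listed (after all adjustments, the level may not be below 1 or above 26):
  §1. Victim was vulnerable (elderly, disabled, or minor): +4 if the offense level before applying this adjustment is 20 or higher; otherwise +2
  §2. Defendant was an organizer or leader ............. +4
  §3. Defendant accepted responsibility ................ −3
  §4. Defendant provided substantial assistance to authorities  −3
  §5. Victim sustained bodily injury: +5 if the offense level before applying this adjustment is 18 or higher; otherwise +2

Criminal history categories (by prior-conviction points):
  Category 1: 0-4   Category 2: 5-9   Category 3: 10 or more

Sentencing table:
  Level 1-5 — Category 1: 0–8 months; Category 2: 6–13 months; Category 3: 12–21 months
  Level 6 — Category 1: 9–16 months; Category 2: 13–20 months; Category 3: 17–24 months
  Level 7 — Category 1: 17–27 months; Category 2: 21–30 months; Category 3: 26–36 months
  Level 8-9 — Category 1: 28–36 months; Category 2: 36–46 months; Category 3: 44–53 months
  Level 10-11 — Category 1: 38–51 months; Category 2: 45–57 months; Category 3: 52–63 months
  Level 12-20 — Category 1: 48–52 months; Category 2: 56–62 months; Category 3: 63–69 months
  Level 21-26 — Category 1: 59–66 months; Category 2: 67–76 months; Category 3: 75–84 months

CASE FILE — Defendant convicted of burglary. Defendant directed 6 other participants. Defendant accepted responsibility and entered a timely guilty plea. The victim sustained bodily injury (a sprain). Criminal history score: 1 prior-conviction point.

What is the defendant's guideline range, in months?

Base offense level for burglary: 9.
§1 does not apply.
§2 applies: 9 + 4 = 13.
§3 applies: 13 − 3 = 10.
§4 does not apply.
§5 applies (level before this adjustment is 10 < 18, so +2): 10 + 2 = 12.
Final offense level: 12.
Criminal history: 1 prior point → Category 1 (0-4).
Level 12 falls in the 12-20 band.
Grid: Level 12-20 × Category 1 = 48-52 months.

48-52 months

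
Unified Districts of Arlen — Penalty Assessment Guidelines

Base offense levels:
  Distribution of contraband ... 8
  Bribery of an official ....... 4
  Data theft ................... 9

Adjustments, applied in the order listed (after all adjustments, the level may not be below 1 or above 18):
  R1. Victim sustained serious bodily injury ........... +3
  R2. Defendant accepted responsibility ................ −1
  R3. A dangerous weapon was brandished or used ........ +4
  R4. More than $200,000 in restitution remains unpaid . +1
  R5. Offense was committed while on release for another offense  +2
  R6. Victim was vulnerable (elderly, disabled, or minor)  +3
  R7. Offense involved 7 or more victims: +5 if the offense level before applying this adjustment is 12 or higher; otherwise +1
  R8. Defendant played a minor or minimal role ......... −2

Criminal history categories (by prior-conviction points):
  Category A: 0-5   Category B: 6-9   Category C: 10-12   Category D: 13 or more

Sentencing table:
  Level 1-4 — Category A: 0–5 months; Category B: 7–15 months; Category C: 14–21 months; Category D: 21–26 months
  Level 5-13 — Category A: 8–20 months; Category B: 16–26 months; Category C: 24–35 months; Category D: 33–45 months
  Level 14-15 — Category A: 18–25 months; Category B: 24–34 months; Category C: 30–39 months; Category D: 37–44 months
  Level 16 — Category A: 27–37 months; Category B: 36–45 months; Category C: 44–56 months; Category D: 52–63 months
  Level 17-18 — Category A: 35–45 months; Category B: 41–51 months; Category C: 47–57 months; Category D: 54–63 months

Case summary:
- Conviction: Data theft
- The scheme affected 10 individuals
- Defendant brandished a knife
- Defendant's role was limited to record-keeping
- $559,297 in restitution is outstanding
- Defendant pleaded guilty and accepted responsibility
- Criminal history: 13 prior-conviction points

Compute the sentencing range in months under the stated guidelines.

52-63 months

Base offense level for data theft: 9.
R1 does not apply.
R2 applies: 9 − 1 = 8.
R3 applies: 8 + 4 = 12.
R4 applies: 12 + 1 = 13.
R5 does not apply.
R6 does not apply.
R7 applies (level before this adjustment is 13 ≥ 12, so +5): 13 + 5 = 18.
R8 applies: 18 − 2 = 16.
Final offense level: 16.
Criminal history: 13 prior points → Category D (13+).
Level 16 falls in the 16 band.
Grid: Level 16 × Category D = 52-63 months.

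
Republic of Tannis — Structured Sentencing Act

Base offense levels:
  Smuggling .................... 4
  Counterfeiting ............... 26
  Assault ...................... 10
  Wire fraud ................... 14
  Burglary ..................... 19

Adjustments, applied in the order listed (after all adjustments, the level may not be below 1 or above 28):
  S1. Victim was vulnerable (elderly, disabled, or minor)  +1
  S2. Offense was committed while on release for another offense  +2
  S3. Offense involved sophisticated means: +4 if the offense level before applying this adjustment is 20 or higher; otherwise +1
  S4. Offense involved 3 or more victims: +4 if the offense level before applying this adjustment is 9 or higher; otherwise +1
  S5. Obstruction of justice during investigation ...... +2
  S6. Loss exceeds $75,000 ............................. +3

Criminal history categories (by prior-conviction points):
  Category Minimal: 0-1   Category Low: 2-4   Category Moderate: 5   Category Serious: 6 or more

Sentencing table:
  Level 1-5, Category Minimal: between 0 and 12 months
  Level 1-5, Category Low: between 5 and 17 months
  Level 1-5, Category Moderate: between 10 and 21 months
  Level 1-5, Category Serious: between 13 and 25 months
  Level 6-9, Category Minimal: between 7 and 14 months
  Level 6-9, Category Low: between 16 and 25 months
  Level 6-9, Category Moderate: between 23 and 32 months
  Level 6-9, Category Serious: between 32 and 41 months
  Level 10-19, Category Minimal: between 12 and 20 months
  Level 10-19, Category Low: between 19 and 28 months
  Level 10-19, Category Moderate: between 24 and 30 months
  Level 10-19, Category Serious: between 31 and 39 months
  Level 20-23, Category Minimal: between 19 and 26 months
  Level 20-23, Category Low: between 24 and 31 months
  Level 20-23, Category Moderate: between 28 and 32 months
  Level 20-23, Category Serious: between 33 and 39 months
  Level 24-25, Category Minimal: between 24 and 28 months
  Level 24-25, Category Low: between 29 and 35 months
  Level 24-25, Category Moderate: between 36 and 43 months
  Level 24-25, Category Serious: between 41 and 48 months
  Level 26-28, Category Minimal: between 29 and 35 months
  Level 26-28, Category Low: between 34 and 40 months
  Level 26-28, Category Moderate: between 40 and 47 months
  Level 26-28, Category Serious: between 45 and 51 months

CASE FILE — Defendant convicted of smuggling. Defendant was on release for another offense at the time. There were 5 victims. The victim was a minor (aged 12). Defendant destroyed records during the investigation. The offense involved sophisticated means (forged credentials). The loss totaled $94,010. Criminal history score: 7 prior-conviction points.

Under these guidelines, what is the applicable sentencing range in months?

Base offense level for smuggling: 4.
S1 applies: 4 + 1 = 5.
S2 applies: 5 + 2 = 7.
S3 applies (level before this adjustment is 7 < 20, so +1): 7 + 1 = 8.
S4 applies (level before this adjustment is 8 < 9, so +1): 8 + 1 = 9.
S5 applies: 9 + 2 = 11.
S6 applies: 11 + 3 = 14.
Final offense level: 14.
Criminal history: 7 prior points → Category Serious (6+).
Level 14 falls in the 10-19 band.
Grid: Level 10-19 × Category Serious = 31-39 months.

31-39 months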